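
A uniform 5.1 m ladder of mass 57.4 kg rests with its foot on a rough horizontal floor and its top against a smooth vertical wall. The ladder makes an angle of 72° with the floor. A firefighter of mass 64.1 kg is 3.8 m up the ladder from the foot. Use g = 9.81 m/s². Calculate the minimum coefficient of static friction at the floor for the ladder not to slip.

μ_min ≈ 0.204

ΣF_y = 0: N_floor = 57.4×9.81 + 64.1×9.81 = 1191.9 N.
Torques about the foot: N_wall · 5.1 sin 72° = 57.4×9.81×2.55 cos 72° + 64.1×9.81×3.8 cos 72° → N_wall = 243.72 N.
ΣF_x = 0: f_floor = N_wall = 243.72 N.
μ_min = f_floor / N_floor = 243.72 / 1191.9 = 0.2045.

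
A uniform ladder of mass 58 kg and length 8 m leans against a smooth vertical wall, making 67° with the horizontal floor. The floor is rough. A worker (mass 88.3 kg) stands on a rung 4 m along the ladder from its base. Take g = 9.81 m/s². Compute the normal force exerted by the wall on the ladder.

N_wall ≈ 305 N

Torques about the foot: N_wall · 8 sin 67° = 58×9.81×4 cos 67° + 88.3×9.81×4 cos 67° → N_wall = 304.6 N.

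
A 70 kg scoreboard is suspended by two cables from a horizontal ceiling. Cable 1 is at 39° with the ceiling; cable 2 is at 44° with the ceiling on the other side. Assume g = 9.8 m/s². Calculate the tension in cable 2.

Weight W = 70 × 9.8 = 686 N acts straight down.
Horizontal: T_1 cos 39° = T_2 cos 44°  →  T_1 = 0.9256 T_2.
Vertical: T_1 sin 39° + T_2 sin 44° = 686.
Substituting the horizontal relation into the vertical equation gives 1.277 T_2 = 686, so T_2 = 537.1 N.

T_2 ≈ 537 N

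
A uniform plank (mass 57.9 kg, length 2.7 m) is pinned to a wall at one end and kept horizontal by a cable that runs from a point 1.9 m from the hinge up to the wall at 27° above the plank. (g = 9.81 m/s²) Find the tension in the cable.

Take torques about the hinge: T sin 27° · 1.9 = 57.9×9.81×1.35 = 766.8 N·m.
So T = 766.8 / (0.4540 × 1.9) = 888.96 N.

T ≈ 889 N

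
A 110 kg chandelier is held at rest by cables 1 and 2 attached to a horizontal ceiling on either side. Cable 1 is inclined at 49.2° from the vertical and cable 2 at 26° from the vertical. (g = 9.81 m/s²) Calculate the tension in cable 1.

Angles from the horizontal: cable 1 is 90° − 49.2° = 40.8°, cable 2 is 90° − 26° = 64°.
Weight W = 110 × 9.81 = 1079 N acts straight down.
Horizontal: T_1 cos 40.8° = T_2 cos 64°  →  T_2 = 1.727 T_1.
Vertical: T_1 sin 40.8° + T_2 sin 64° = 1079.
Substituting the horizontal relation into the vertical equation gives 2.205 T_1 = 1079, so T_1 = 489.3 N.

T_1 ≈ 489 N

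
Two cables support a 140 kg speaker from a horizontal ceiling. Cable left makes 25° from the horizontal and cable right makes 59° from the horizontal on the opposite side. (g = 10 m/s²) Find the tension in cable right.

T_right ≈ 1280 N

Weight W = 140 × 10 = 1400 N acts straight down.
Horizontal: T_left cos 25° = T_right cos 59°  →  T_left = 0.5683 T_right.
Vertical: T_left sin 25° + T_right sin 59° = 1400.
Substituting the horizontal relation into the vertical equation gives 1.097 T_right = 1400, so T_right = 1276 N.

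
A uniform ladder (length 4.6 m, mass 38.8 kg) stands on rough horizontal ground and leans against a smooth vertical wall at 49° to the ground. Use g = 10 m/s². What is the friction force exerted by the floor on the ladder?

f ≈ 169 N

Torques about the foot: N_wall · 4.6 sin 49° = 38.8×10×2.3 cos 49° → N_wall = 168.64 N.
ΣF_x = 0: f_floor = N_wall = 168.64 N.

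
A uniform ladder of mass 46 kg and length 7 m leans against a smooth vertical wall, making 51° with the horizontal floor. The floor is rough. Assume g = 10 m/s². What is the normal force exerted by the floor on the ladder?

ΣF_y = 0: N_floor = 46×10 = 460 N.

N_floor ≈ 460 N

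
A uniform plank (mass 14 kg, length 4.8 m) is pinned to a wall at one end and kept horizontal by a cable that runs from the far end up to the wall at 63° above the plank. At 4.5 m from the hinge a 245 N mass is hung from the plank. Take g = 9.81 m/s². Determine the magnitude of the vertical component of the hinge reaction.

|H_y| ≈ 84 N

Take torques about the hinge: T sin 63° · 4.8 = 14×9.81×2.4 + 245×4.5 = 1432.1 N·m.
So T = 1432.1 / (0.8910 × 4.8) = 334.85 N.
ΣF_y = 0: H_y = (14×9.81 + 245) − T sin 63° = 382.34 − 298.36 = 83.983 N.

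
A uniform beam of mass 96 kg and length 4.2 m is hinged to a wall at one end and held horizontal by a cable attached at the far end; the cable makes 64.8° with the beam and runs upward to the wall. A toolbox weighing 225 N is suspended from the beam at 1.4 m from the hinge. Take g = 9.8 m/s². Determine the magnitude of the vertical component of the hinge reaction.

|H_y| ≈ 620 N

Take torques about the hinge: T sin 64.8° · 4.2 = 96×9.8×2.1 + 225×1.4 = 2290.7 N·m.
So T = 2290.7 / (0.9048 × 4.2) = 602.77 N.
ΣF_y = 0: H_y = (96×9.8 + 225) − T sin 64.8° = 1165.8 − 545.4 = 620.4 N.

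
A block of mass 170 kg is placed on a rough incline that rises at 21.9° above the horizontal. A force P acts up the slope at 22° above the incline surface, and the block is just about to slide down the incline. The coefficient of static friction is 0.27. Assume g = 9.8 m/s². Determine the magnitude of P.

On the verge of sliding down the incline, friction equals μN and acts up the slope.
Perpendicular: N + P sin 22° = W cos 21.9° = 1546 N.
Along incline: P cos 22° + μN = W sin 21.9° with W sin 21.9° = 621.4 N.
Solving the pair for P and N: P = 247 N, N = 1453 N (and f = μN = 392.4 N).

P ≈ 247 N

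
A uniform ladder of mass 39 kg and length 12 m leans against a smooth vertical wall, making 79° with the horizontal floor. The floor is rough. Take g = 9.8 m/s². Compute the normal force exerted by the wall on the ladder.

N_wall ≈ 37.1 N

Torques about the foot: N_wall · 12 sin 79° = 39×9.8×6 cos 79° → N_wall = 37.146 N.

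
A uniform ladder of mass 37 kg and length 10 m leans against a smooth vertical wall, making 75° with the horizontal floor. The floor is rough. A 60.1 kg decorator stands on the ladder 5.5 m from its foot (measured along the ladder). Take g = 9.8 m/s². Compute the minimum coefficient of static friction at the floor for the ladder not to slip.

ΣF_y = 0: N_floor = 37×9.8 + 60.1×9.8 = 951.58 N.
Torques about the foot: N_wall · 10 sin 75° = 37×9.8×5 cos 75° + 60.1×9.8×5.5 cos 75° → N_wall = 135.38 N.
ΣF_x = 0: f_floor = N_wall = 135.38 N.
μ_min = f_floor / N_floor = 135.38 / 951.58 = 0.1423.

μ_min ≈ 0.142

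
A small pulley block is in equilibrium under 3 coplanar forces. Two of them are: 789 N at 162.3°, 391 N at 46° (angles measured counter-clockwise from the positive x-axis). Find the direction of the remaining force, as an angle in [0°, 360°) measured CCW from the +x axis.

θ ≈ 313°

Sum the known components: ΣF_x = -480 N, ΣF_y = 521.1 N.
For equilibrium the remaining force must supply (−ΣF_x, −ΣF_y) = (480, -521.1) N.
Magnitude = √((480)² + (-521.1)²) = 708.5 N; direction = atan2(-521.1, 480) = 312.6°.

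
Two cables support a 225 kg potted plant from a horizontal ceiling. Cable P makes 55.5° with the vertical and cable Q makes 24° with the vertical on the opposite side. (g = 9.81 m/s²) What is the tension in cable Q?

T_Q ≈ 1850 N

Angles from the horizontal: cable P is 90° − 55.5° = 34.5°, cable Q is 90° − 24° = 66°.
Weight W = 225 × 9.81 = 2207 N acts straight down.
Horizontal: T_P cos 34.5° = T_Q cos 66°  →  T_P = 0.4935 T_Q.
Vertical: T_P sin 34.5° + T_Q sin 66° = 2207.
Substituting the horizontal relation into the vertical equation gives 1.193 T_Q = 2207, so T_Q = 1850 N.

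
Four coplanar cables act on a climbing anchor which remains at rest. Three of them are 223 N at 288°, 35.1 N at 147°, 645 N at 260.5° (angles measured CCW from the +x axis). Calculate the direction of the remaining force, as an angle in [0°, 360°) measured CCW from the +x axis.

θ ≈ 85.4°

Sum the known components: ΣF_x = -66.98 N, ΣF_y = -829.1 N.
For equilibrium the remaining force must supply (−ΣF_x, −ΣF_y) = (66.98, 829.1) N.
Magnitude = √((66.98)² + (829.1)²) = 831.8 N; direction = atan2(829.1, 66.98) = 85.4°.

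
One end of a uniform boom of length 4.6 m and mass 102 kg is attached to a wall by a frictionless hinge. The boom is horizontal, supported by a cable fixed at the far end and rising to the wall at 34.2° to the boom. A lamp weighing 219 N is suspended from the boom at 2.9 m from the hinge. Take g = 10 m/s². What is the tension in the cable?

Take torques about the hinge: T sin 34.2° · 4.6 = 102×10×2.3 + 219×2.9 = 2981.1 N·m.
So T = 2981.1 / (0.5621 × 4.6) = 1153 N.

T ≈ 1150 N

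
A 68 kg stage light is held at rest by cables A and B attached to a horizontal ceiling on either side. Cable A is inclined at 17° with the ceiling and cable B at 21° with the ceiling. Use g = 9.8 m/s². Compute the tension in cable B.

Weight W = 68 × 9.8 = 666.4 N acts straight down.
Horizontal: T_A cos 17° = T_B cos 21°  →  T_A = 0.9762 T_B.
Vertical: T_A sin 17° + T_B sin 21° = 666.4.
Substituting the horizontal relation into the vertical equation gives 0.6438 T_B = 666.4, so T_B = 1035 N.

T_B ≈ 1040 N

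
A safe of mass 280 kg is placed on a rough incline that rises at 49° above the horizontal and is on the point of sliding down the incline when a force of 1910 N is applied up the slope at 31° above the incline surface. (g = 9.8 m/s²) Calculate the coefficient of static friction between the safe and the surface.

μ ≈ 0.531

On the verge of sliding down the incline, friction is at its maximum μN and acts up the slope.
Perpendicular to incline: N = W cos 49° − P sin 31° = 1800 − 983.7 = 816.5 N.
Along incline: P cos 31° + μN = W sin 49° → μ = (W sin 49° − P cos 31°) / N = 0.5312.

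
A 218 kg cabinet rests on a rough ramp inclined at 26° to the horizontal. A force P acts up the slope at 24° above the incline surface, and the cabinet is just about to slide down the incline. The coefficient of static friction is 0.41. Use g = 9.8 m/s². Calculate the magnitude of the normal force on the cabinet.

N ≈ 1840 N

On the verge of sliding down the incline, friction equals μN and acts up the slope.
Perpendicular: N + P sin 24° = W cos 26° = 1920 N.
Along incline: P cos 24° + μN = W sin 26° with W sin 26° = 936.5 N.
Solving the pair for P and N: P = 199.9 N, N = 1839 N (and f = μN = 753.9 N).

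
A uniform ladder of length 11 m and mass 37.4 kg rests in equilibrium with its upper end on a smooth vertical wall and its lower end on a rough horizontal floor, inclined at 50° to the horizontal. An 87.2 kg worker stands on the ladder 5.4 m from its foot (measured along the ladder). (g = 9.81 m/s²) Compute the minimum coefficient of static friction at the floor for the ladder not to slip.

μ_min ≈ 0.414

ΣF_y = 0: N_floor = 37.4×9.81 + 87.2×9.81 = 1222.3 N.
Torques about the foot: N_wall · 11 sin 50° = 37.4×9.81×5.5 cos 50° + 87.2×9.81×5.4 cos 50° → N_wall = 506.3 N.
ΣF_x = 0: f_floor = N_wall = 506.3 N.
μ_min = f_floor / N_floor = 506.3 / 1222.3 = 0.4142.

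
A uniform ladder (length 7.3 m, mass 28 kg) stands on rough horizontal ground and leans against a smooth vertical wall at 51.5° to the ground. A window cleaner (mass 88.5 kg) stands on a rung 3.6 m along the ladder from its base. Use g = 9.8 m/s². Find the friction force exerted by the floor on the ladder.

f ≈ 449 N

Torques about the foot: N_wall · 7.3 sin 51.5° = 28×9.8×3.65 cos 51.5° + 88.5×9.8×3.6 cos 51.5° → N_wall = 449.35 N.
ΣF_x = 0: f_floor = N_wall = 449.35 N.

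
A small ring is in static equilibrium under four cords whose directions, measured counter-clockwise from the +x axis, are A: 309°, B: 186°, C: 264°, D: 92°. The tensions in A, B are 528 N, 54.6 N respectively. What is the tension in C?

Resolve: ΣF_x = 528 cos 309° + 54.6 cos 186° + T_C cos 264° + T_D cos 92° = 0.
        ΣF_y = 528 sin 309° + 54.6 sin 186° + T_C sin 264° + T_D sin 92° = 0.
The known terms sum to (278, -416) N, so -0.1045 T_C − 0.0349 T_D = -278 and -0.9945 T_C + 0.9994 T_D = 416.
Solving simultaneously: T_C = 1892 N, T_D = 2299 N.

T_C ≈ 1890 N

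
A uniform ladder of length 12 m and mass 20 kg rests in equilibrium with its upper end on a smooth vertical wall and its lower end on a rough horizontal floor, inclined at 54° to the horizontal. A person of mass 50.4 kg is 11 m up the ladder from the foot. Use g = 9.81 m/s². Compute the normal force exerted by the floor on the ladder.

N_floor ≈ 691 N

ΣF_y = 0: N_floor = 20×9.81 + 50.4×9.81 = 690.62 N.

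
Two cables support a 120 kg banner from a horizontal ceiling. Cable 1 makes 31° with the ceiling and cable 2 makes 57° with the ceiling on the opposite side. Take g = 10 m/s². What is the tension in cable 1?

Weight W = 120 × 10 = 1200 N acts straight down.
Horizontal: T_1 cos 31° = T_2 cos 57°  →  T_2 = 1.574 T_1.
Vertical: T_1 sin 31° + T_2 sin 57° = 1200.
Substituting the horizontal relation into the vertical equation gives 1.835 T_1 = 1200, so T_1 = 654 N.

T_1 ≈ 654 N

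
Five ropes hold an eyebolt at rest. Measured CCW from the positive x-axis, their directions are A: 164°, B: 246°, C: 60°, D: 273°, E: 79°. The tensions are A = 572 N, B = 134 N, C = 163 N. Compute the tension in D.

Resolve: ΣF_x = 572 cos 164° + 134 cos 246° + 163 cos 60° + T_D cos 273° + T_E cos 79° = 0.
        ΣF_y = 572 sin 164° + 134 sin 246° + 163 sin 60° + T_D sin 273° + T_E sin 79° = 0.
The known terms sum to (-522.8, 176.4) N, so 0.0523 T_D + 0.1908 T_E = 522.8 and -0.9986 T_D + 0.9816 T_E = -176.4.
Solving simultaneously: T_D = 2261 N, T_E = 2120 N.

T_D ≈ 2260 N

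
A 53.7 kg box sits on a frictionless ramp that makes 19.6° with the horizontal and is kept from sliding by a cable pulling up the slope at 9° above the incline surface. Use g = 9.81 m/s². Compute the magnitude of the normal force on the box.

Take axes along and perpendicular to the incline. Weight components: W sin 19.6° = 176.7 N down-slope, W cos 19.6° = 496.3 N into the surface.
Along incline: T cos 9° = W sin 19.6° → T = 178.9 N.
Perpendicular: N = W cos 19.6° − T sin 9° = 468.3 N.

N ≈ 468 N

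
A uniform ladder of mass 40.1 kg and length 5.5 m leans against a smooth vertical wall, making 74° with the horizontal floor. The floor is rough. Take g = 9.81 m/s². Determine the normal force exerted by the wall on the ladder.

Torques about the foot: N_wall · 5.5 sin 74° = 40.1×9.81×2.75 cos 74° → N_wall = 56.4 N.

N_wall ≈ 56.4 N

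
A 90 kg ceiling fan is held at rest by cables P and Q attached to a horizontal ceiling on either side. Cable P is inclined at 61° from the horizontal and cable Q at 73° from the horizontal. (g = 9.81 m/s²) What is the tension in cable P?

Weight W = 90 × 9.81 = 882.9 N acts straight down.
Horizontal: T_P cos 61° = T_Q cos 73°  →  T_Q = 1.658 T_P.
Vertical: T_P sin 61° + T_Q sin 73° = 882.9.
Substituting the horizontal relation into the vertical equation gives 2.46 T_P = 882.9, so T_P = 358.8 N.

T_P ≈ 359 N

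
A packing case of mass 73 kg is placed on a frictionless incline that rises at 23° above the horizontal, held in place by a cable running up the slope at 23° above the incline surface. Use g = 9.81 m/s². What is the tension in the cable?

T ≈ 304 N

Take axes along and perpendicular to the incline. Weight components: W sin 23° = 279.8 N down-slope, W cos 23° = 659.2 N into the surface.
Along incline: T cos 23° = W sin 23° → T = 304 N.
Perpendicular: N = W cos 23° − T sin 23° = 540.4 N.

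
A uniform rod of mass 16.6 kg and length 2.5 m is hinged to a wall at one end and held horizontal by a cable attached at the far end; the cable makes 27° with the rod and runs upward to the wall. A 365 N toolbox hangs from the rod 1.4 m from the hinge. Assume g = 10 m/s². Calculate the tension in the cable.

T ≈ 633 N

Take torques about the hinge: T sin 27° · 2.5 = 16.6×10×1.25 + 365×1.4 = 718.5 N·m.
So T = 718.5 / (0.4540 × 2.5) = 633.05 N.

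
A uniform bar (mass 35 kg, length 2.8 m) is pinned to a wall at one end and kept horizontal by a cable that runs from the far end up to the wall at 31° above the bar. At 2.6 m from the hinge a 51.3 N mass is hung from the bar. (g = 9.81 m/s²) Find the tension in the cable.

Take torques about the hinge: T sin 31° · 2.8 = 35×9.81×1.4 + 51.3×2.6 = 614.07 N·m.
So T = 614.07 / (0.5150 × 2.8) = 425.81 N.

T ≈ 426 N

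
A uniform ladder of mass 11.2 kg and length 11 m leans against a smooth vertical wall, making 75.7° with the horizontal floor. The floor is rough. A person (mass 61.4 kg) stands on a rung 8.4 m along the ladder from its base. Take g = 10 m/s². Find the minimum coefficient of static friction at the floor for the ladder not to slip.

ΣF_y = 0: N_floor = 11.2×10 + 61.4×10 = 726 N.
Torques about the foot: N_wall · 11 sin 75.7° = 11.2×10×5.5 cos 75.7° + 61.4×10×8.4 cos 75.7° → N_wall = 133.79 N.
ΣF_x = 0: f_floor = N_wall = 133.79 N.
μ_min = f_floor / N_floor = 133.79 / 726 = 0.1843.

μ_min ≈ 0.184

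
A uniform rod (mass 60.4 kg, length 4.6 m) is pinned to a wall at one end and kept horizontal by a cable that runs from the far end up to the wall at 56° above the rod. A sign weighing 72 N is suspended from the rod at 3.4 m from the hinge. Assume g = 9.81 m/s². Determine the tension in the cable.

Take torques about the hinge: T sin 56° · 4.6 = 60.4×9.81×2.3 + 72×3.4 = 1607.6 N·m.
So T = 1607.6 / (0.8290 × 4.6) = 421.55 N.

T ≈ 422 N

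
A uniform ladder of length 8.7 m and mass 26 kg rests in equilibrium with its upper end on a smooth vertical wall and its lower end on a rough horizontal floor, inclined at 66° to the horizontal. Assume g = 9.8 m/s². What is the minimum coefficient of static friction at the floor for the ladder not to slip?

ΣF_y = 0: N_floor = 26×9.8 = 254.8 N.
Torques about the foot: N_wall · 8.7 sin 66° = 26×9.8×4.35 cos 66° → N_wall = 56.722 N.
ΣF_x = 0: f_floor = N_wall = 56.722 N.
μ_min = f_floor / N_floor = 56.722 / 254.8 = 0.2226.

μ_min ≈ 0.223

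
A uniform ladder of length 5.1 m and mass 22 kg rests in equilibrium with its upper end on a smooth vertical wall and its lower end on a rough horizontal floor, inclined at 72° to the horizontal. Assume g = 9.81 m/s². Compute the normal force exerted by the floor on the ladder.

N_floor ≈ 216 N

ΣF_y = 0: N_floor = 22×9.81 = 215.82 N.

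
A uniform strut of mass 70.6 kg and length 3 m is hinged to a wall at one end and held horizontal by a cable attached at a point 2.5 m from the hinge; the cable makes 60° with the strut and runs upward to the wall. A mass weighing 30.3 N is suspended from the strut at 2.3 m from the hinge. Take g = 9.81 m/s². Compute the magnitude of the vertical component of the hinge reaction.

|H_y| ≈ 279 N

Take torques about the hinge: T sin 60° · 2.5 = 70.6×9.81×1.5 + 30.3×2.3 = 1108.6 N·m.
So T = 1108.6 / (0.8660 × 2.5) = 512.03 N.
ΣF_y = 0: H_y = (70.6×9.81 + 30.3) − T sin 60° = 722.89 − 443.43 = 279.46 N.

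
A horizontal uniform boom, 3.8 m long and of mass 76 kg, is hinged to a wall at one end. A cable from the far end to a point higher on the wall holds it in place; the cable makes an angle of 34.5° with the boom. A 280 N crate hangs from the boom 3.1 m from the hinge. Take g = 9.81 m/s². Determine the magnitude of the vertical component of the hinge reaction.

|H_y| ≈ 424 N

Take torques about the hinge: T sin 34.5° · 3.8 = 76×9.81×1.9 + 280×3.1 = 2284.6 N·m.
So T = 2284.6 / (0.5664 × 3.8) = 1061.4 N.
ΣF_y = 0: H_y = (76×9.81 + 280) − T sin 34.5° = 1025.6 − 601.2 = 424.36 N.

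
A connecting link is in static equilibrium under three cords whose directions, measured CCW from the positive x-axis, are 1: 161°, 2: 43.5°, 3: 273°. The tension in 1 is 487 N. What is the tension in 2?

T_2 ≈ 594 N

Resolve: ΣF_x = 487 cos 161° + T_2 cos 43.5° + T_3 cos 273° = 0.
        ΣF_y = 487 sin 161° + T_2 sin 43.5° + T_3 sin 273° = 0.
The known terms sum to (-460.5, 158.6) N, so 0.7254 T_2 + 0.0523 T_3 = 460.5 and 0.6884 T_2 − 0.9986 T_3 = -158.6.
Solving simultaneously: T_2 = 593.8 N, T_3 = 568.1 N.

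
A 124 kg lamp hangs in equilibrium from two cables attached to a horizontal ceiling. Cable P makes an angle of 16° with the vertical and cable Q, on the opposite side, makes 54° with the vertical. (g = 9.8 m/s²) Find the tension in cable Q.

T_Q ≈ 356 N

Angles from the horizontal: cable P is 90° − 16° = 74°, cable Q is 90° − 54° = 36°.
Weight W = 124 × 9.8 = 1215 N acts straight down.
Horizontal: T_P cos 74° = T_Q cos 36°  →  T_P = 2.935 T_Q.
Vertical: T_P sin 74° + T_Q sin 36° = 1215.
Substituting the horizontal relation into the vertical equation gives 3.409 T_Q = 1215, so T_Q = 356.5 N.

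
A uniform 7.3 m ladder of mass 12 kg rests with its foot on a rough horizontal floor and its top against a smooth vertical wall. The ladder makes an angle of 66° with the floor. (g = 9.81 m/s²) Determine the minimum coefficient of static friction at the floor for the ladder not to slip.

ΣF_y = 0: N_floor = 12×9.81 = 117.72 N.
Torques about the foot: N_wall · 7.3 sin 66° = 12×9.81×3.65 cos 66° → N_wall = 26.206 N.
ΣF_x = 0: f_floor = N_wall = 26.206 N.
μ_min = f_floor / N_floor = 26.206 / 117.72 = 0.2226.

μ_min ≈ 0.223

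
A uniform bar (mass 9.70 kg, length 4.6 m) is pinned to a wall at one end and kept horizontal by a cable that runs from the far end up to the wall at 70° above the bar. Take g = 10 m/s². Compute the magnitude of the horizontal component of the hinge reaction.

H_x ≈ 17.7 N

Take torques about the hinge: T sin 70° · 4.6 = 9.70×10×2.3 = 223.1 N·m.
So T = 223.1 / (0.9397 × 4.6) = 51.613 N.
ΣF_x = 0: H_x = T cos 70° = 17.653 N.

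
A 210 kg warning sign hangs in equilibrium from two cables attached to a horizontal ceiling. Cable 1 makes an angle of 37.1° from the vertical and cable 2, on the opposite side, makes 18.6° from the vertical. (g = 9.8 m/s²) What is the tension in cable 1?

Angles from the horizontal: cable 1 is 90° − 37.1° = 52.9°, cable 2 is 90° − 18.6° = 71.4°.
Weight W = 210 × 9.8 = 2058 N acts straight down.
Horizontal: T_1 cos 52.9° = T_2 cos 71.4°  →  T_2 = 1.891 T_1.
Vertical: T_1 sin 52.9° + T_2 sin 71.4° = 2058.
Substituting the horizontal relation into the vertical equation gives 2.59 T_1 = 2058, so T_1 = 794.6 N.

T_1 ≈ 795 N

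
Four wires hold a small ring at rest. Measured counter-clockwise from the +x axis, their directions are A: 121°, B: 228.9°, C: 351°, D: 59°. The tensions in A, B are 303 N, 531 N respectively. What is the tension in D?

Resolve: ΣF_x = 303 cos 121° + 531 cos 228.9° + T_C cos 351° + T_D cos 59° = 0.
        ΣF_y = 303 sin 121° + 531 sin 228.9° + T_C sin 351° + T_D sin 59° = 0.
The known terms sum to (-505.1, -140.4) N, so 0.9877 T_C + 0.5150 T_D = 505.1 and -0.1564 T_C + 0.8572 T_D = 140.4.
Solving simultaneously: T_C = 389 N, T_D = 234.8 N.

T_D ≈ 235 N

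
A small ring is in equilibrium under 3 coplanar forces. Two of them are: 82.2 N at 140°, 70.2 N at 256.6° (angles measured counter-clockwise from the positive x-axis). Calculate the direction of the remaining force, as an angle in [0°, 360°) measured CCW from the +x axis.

Sum the known components: ΣF_x = -79.24 N, ΣF_y = -15.45 N.
For equilibrium the remaining force must supply (−ΣF_x, −ΣF_y) = (79.24, 15.45) N.
Magnitude = √((79.24)² + (15.45)²) = 80.73 N; direction = atan2(15.45, 79.24) = 11.0°.

θ ≈ 11°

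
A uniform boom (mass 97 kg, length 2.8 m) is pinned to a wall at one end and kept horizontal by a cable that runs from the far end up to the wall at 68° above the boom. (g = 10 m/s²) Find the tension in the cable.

T ≈ 523 N

Take torques about the hinge: T sin 68° · 2.8 = 97×10×1.4 = 1358 N·m.
So T = 1358 / (0.9272 × 2.8) = 523.09 N.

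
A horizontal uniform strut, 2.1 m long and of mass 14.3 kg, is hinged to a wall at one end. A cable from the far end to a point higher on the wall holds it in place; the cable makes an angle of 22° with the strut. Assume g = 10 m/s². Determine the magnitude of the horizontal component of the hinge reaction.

H_x ≈ 177 N

Take torques about the hinge: T sin 22° · 2.1 = 14.3×10×1.05 = 150.15 N·m.
So T = 150.15 / (0.3746 × 2.1) = 190.87 N.
ΣF_x = 0: H_x = T cos 22° = 176.97 N.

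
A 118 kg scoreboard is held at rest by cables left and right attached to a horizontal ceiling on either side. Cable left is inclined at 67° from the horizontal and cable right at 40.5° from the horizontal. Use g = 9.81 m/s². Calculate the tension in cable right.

Weight W = 118 × 9.81 = 1158 N acts straight down.
Horizontal: T_left cos 67° = T_right cos 40.5°  →  T_left = 1.946 T_right.
Vertical: T_left sin 67° + T_right sin 40.5° = 1158.
Substituting the horizontal relation into the vertical equation gives 2.441 T_right = 1158, so T_right = 474.3 N.

T_right ≈ 474 N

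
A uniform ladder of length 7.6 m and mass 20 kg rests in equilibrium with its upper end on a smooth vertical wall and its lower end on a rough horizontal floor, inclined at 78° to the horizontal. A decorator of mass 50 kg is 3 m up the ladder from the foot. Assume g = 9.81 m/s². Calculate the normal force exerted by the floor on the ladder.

N_floor ≈ 687 N

ΣF_y = 0: N_floor = 20×9.81 + 50×9.81 = 686.7 N.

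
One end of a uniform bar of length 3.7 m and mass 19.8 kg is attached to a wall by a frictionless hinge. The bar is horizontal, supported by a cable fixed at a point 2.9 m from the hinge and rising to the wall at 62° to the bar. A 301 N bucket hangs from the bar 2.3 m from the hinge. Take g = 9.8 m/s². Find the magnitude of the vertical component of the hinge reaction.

Take torques about the hinge: T sin 62° · 2.9 = 19.8×9.8×1.85 + 301×2.3 = 1051.3 N·m.
So T = 1051.3 / (0.8829 × 2.9) = 410.57 N.
ΣF_y = 0: H_y = (19.8×9.8 + 301) − T sin 62° = 495.04 − 362.51 = 132.53 N.

|H_y| ≈ 133 N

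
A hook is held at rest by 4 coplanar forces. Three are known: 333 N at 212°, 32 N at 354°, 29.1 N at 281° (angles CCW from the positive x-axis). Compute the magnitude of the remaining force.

F ≈ 322 N

Sum the known components: ΣF_x = -245 N, ΣF_y = -208.4 N.
For equilibrium the remaining force must supply (−ΣF_x, −ΣF_y) = (245, 208.4) N.
Magnitude = √((245)² + (208.4)²) = 321.6 N; direction = atan2(208.4, 245) = 40.4°.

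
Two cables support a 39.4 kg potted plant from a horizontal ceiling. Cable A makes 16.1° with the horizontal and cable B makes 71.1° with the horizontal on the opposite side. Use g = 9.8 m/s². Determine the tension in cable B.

T_B ≈ 371 N

Weight W = 39.4 × 9.8 = 386.1 N acts straight down.
Horizontal: T_A cos 16.1° = T_B cos 71.1°  →  T_A = 0.3371 T_B.
Vertical: T_A sin 16.1° + T_B sin 71.1° = 386.1.
Substituting the horizontal relation into the vertical equation gives 1.04 T_B = 386.1, so T_B = 371.4 N.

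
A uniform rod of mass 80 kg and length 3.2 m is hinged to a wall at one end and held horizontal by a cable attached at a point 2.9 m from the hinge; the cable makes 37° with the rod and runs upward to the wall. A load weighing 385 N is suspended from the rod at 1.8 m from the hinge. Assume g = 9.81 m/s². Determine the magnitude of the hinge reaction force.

Take torques about the hinge: T sin 37° · 2.9 = 80×9.81×1.6 + 385×1.8 = 1948.7 N·m.
So T = 1948.7 / (0.6018 × 2.9) = 1116.6 N.
ΣF_x = 0: H_x = T cos 37° = 891.72 N.
ΣF_y = 0: H_y = (80×9.81 + 385) − T sin 37° = 1169.8 − 671.96 = 497.84 N.
|H| = √(H_x² + H_y²) = √((891.72)² + (497.84)²) = 1021.3 N.

|H| ≈ 1020 N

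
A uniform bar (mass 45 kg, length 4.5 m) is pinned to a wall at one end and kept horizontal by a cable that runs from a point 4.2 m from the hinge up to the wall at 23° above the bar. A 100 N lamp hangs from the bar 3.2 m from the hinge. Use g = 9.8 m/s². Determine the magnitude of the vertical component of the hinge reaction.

Take torques about the hinge: T sin 23° · 4.2 = 45×9.8×2.25 + 100×3.2 = 1312.2 N·m.
So T = 1312.2 / (0.3907 × 4.2) = 799.63 N.
ΣF_y = 0: H_y = (45×9.8 + 100) − T sin 23° = 541 − 312.44 = 228.56 N.

|H_y| ≈ 229 N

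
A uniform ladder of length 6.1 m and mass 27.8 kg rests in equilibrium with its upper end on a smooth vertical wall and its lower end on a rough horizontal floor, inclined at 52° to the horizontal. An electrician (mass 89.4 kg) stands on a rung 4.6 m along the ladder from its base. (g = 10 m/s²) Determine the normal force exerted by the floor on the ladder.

N_floor ≈ 1170 N

ΣF_y = 0: N_floor = 27.8×10 + 89.4×10 = 1172 N.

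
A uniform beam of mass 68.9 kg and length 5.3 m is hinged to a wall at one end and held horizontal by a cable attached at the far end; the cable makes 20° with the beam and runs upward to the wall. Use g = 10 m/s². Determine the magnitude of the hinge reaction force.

|H| ≈ 1010 N

Take torques about the hinge: T sin 20° · 5.3 = 68.9×10×2.65 = 1825.8 N·m.
So T = 1825.8 / (0.3420 × 5.3) = 1007.3 N.
ΣF_x = 0: H_x = T cos 20° = 946.51 N.
ΣF_y = 0: H_y = (68.9×10) − T sin 20° = 689 − 344.5 = 344.5 N.
|H| = √(H_x² + H_y²) = √((946.51)² + (344.5)²) = 1007.3 N.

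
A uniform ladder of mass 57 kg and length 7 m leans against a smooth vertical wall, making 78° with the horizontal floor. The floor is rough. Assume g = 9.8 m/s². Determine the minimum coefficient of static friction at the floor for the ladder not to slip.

μ_min ≈ 0.106

ΣF_y = 0: N_floor = 57×9.8 = 558.6 N.
Torques about the foot: N_wall · 7 sin 78° = 57×9.8×3.5 cos 78° → N_wall = 59.367 N.
ΣF_x = 0: f_floor = N_wall = 59.367 N.
μ_min = f_floor / N_floor = 59.367 / 558.6 = 0.1063.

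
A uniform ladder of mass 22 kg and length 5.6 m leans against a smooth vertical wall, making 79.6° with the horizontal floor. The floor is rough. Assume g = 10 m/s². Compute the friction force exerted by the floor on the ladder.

Torques about the foot: N_wall · 5.6 sin 79.6° = 22×10×2.8 cos 79.6° → N_wall = 20.189 N.
ΣF_x = 0: f_floor = N_wall = 20.189 N.

f ≈ 20.2 N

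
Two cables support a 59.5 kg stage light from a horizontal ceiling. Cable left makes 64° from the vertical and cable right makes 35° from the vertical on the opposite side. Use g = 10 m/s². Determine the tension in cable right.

T_right ≈ 541 N

Angles from the horizontal: cable left is 90° − 64° = 26°, cable right is 90° − 35° = 55°.
Weight W = 59.5 × 10 = 595 N acts straight down.
Horizontal: T_left cos 26° = T_right cos 55°  →  T_left = 0.6382 T_right.
Vertical: T_left sin 26° + T_right sin 55° = 595.
Substituting the horizontal relation into the vertical equation gives 1.099 T_right = 595, so T_right = 541.4 N.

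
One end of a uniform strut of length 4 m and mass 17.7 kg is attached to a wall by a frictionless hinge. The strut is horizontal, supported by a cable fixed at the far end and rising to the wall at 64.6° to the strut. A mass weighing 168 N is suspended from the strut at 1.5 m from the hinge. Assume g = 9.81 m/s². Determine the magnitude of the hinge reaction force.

|H| ≈ 205 N

Take torques about the hinge: T sin 64.6° · 4 = 17.7×9.81×2 + 168×1.5 = 599.27 N·m.
So T = 599.27 / (0.9033 × 4) = 165.85 N.
ΣF_x = 0: H_x = T cos 64.6° = 71.139 N.
ΣF_y = 0: H_y = (17.7×9.81 + 168) − T sin 64.6° = 341.64 − 149.82 = 191.82 N.
|H| = √(H_x² + H_y²) = √((71.139)² + (191.82)²) = 204.59 N.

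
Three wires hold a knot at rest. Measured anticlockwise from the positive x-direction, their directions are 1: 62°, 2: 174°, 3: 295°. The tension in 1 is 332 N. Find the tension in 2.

T_2 ≈ 309 N

Resolve: ΣF_x = 332 cos 62° + T_2 cos 174° + T_3 cos 295° = 0.
        ΣF_y = 332 sin 62° + T_2 sin 174° + T_3 sin 295° = 0.
The known terms sum to (155.9, 293.1) N, so -0.9945 T_2 + 0.4226 T_3 = -155.9 and 0.1045 T_2 − 0.9063 T_3 = -293.1.
Solving simultaneously: T_2 = 309.3 N, T_3 = 359.1 N.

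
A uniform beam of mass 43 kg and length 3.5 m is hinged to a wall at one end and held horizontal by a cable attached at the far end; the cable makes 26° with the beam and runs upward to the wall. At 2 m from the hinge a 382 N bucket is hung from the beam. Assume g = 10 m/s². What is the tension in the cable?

Take torques about the hinge: T sin 26° · 3.5 = 43×10×1.75 + 382×2 = 1516.5 N·m.
So T = 1516.5 / (0.4384 × 3.5) = 988.4 N.

T ≈ 988 N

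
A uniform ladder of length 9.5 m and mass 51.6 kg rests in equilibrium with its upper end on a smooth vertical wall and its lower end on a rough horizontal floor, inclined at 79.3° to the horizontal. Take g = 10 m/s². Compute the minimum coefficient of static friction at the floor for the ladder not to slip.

ΣF_y = 0: N_floor = 51.6×10 = 516 N.
Torques about the foot: N_wall · 9.5 sin 79.3° = 51.6×10×4.75 cos 79.3° → N_wall = 48.75 N.
ΣF_x = 0: f_floor = N_wall = 48.75 N.
μ_min = f_floor / N_floor = 48.75 / 516 = 0.09448.

μ_min ≈ 0.0945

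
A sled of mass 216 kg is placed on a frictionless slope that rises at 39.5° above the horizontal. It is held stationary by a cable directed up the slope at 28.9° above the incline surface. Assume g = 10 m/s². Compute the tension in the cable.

Take axes along and perpendicular to the incline. Weight components: W sin 39.5° = 1374 N down-slope, W cos 39.5° = 1667 N into the surface.
Along incline: T cos 28.9° = W sin 39.5° → T = 1569 N.
Perpendicular: N = W cos 39.5° − T sin 28.9° = 908.3 N.

T ≈ 1570 N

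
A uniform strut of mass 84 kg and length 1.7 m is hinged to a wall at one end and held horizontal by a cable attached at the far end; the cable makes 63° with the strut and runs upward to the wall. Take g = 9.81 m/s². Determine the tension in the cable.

Take torques about the hinge: T sin 63° · 1.7 = 84×9.81×0.85 = 700.43 N·m.
So T = 700.43 / (0.8910 × 1.7) = 462.42 N.

T ≈ 462 N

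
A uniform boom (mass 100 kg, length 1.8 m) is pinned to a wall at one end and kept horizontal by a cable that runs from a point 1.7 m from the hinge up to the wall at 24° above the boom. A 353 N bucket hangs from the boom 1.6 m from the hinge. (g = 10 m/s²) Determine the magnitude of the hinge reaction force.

Take torques about the hinge: T sin 24° · 1.7 = 100×10×0.9 + 353×1.6 = 1464.8 N·m.
So T = 1464.8 / (0.4067 × 1.7) = 2118.4 N.
ΣF_x = 0: H_x = T cos 24° = 1935.3 N.
ΣF_y = 0: H_y = (100×10 + 353) − T sin 24° = 1353 − 861.65 = 491.35 N.
|H| = √(H_x² + H_y²) = √((1935.3)² + (491.35)²) = 1996.7 N.

|H| ≈ 2000 N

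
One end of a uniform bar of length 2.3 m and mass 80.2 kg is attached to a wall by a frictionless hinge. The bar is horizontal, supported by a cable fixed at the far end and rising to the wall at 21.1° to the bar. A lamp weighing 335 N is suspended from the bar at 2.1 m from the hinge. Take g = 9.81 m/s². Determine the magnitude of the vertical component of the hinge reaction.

Take torques about the hinge: T sin 21.1° · 2.3 = 80.2×9.81×1.15 + 335×2.1 = 1608.3 N·m.
So T = 1608.3 / (0.3600 × 2.3) = 1942.4 N.
ΣF_y = 0: H_y = (80.2×9.81 + 335) − T sin 21.1° = 1121.8 − 699.25 = 422.51 N.

|H_y| ≈ 423 N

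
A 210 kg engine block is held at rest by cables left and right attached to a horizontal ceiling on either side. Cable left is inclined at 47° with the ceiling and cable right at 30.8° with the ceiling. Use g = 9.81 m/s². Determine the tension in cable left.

Weight W = 210 × 9.81 = 2060 N acts straight down.
Horizontal: T_left cos 47° = T_right cos 30.8°  →  T_right = 0.794 T_left.
Vertical: T_left sin 47° + T_right sin 30.8° = 2060.
Substituting the horizontal relation into the vertical equation gives 1.138 T_left = 2060, so T_left = 1810 N.

T_left ≈ 1810 N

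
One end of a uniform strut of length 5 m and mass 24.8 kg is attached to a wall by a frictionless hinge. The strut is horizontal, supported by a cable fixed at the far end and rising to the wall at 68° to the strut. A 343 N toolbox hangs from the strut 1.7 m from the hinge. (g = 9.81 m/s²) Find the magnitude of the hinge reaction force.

|H| ≈ 361 N

Take torques about the hinge: T sin 68° · 5 = 24.8×9.81×2.5 + 343×1.7 = 1191.3 N·m.
So T = 1191.3 / (0.9272 × 5) = 256.98 N.
ΣF_x = 0: H_x = T cos 68° = 96.265 N.
ΣF_y = 0: H_y = (24.8×9.81 + 343) − T sin 68° = 586.29 − 238.26 = 348.02 N.
|H| = √(H_x² + H_y²) = √((96.265)² + (348.02)²) = 361.09 N.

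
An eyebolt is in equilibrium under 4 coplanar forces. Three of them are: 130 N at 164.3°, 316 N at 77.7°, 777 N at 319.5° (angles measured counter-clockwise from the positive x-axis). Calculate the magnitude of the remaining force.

F ≈ 557 N

Sum the known components: ΣF_x = 533 N, ΣF_y = -160.7 N.
For equilibrium the remaining force must supply (−ΣF_x, −ΣF_y) = (-533, 160.7) N.
Magnitude = √((-533)² + (160.7)²) = 556.7 N; direction = atan2(160.7, -533) = 163.2°.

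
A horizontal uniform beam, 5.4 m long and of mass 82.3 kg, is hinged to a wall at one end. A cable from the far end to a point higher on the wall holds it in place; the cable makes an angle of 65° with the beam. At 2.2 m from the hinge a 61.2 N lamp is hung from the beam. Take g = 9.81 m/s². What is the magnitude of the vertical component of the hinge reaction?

|H_y| ≈ 440 N

Take torques about the hinge: T sin 65° · 5.4 = 82.3×9.81×2.7 + 61.2×2.2 = 2314.5 N·m.
So T = 2314.5 / (0.9063 × 5.4) = 472.92 N.
ΣF_y = 0: H_y = (82.3×9.81 + 61.2) − T sin 65° = 868.56 − 428.61 = 439.95 N.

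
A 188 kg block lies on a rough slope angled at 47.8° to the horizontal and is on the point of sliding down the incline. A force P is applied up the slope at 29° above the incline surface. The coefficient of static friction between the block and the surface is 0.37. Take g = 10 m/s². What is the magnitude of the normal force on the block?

N ≈ 617 N

On the verge of sliding down the incline, friction equals μN and acts up the slope.
Perpendicular: N + P sin 29° = W cos 47.8° = 1263 N.
Along incline: P cos 29° + μN = W sin 47.8° with W sin 47.8° = 1393 N.
Solving the pair for P and N: P = 1331 N, N = 617.5 N (and f = μN = 228.5 N).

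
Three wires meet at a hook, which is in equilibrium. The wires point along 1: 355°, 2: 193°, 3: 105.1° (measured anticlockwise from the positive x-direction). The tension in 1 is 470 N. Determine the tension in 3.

Resolve: ΣF_x = 470 cos 355° + T_2 cos 193° + T_3 cos 105.1° = 0.
        ΣF_y = 470 sin 355° + T_2 sin 193° + T_3 sin 105.1° = 0.
The known terms sum to (468.2, -40.96) N, so -0.9744 T_2 − 0.2605 T_3 = -468.2 and -0.2250 T_2 + 0.9655 T_3 = 40.96.
Solving simultaneously: T_2 = 441.7 N, T_3 = 145.3 N.

T_3 ≈ 145 N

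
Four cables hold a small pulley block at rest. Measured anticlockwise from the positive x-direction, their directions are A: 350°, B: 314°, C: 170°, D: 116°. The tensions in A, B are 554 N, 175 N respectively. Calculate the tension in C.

Resolve: ΣF_x = 554 cos 350° + 175 cos 314° + T_C cos 170° + T_D cos 116° = 0.
        ΣF_y = 554 sin 350° + 175 sin 314° + T_C sin 170° + T_D sin 116° = 0.
The known terms sum to (667.1, -222.1) N, so -0.9848 T_C − 0.4384 T_D = -667.1 and 0.1736 T_C + 0.8988 T_D = 222.1.
Solving simultaneously: T_C = 620.8 N, T_D = 127.1 N.

T_C ≈ 621 N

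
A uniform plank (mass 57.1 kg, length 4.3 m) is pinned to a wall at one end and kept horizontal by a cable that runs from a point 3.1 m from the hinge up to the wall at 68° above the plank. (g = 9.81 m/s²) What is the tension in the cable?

T ≈ 419 N

Take torques about the hinge: T sin 68° · 3.1 = 57.1×9.81×2.15 = 1204.3 N·m.
So T = 1204.3 / (0.9272 × 3.1) = 419 N.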